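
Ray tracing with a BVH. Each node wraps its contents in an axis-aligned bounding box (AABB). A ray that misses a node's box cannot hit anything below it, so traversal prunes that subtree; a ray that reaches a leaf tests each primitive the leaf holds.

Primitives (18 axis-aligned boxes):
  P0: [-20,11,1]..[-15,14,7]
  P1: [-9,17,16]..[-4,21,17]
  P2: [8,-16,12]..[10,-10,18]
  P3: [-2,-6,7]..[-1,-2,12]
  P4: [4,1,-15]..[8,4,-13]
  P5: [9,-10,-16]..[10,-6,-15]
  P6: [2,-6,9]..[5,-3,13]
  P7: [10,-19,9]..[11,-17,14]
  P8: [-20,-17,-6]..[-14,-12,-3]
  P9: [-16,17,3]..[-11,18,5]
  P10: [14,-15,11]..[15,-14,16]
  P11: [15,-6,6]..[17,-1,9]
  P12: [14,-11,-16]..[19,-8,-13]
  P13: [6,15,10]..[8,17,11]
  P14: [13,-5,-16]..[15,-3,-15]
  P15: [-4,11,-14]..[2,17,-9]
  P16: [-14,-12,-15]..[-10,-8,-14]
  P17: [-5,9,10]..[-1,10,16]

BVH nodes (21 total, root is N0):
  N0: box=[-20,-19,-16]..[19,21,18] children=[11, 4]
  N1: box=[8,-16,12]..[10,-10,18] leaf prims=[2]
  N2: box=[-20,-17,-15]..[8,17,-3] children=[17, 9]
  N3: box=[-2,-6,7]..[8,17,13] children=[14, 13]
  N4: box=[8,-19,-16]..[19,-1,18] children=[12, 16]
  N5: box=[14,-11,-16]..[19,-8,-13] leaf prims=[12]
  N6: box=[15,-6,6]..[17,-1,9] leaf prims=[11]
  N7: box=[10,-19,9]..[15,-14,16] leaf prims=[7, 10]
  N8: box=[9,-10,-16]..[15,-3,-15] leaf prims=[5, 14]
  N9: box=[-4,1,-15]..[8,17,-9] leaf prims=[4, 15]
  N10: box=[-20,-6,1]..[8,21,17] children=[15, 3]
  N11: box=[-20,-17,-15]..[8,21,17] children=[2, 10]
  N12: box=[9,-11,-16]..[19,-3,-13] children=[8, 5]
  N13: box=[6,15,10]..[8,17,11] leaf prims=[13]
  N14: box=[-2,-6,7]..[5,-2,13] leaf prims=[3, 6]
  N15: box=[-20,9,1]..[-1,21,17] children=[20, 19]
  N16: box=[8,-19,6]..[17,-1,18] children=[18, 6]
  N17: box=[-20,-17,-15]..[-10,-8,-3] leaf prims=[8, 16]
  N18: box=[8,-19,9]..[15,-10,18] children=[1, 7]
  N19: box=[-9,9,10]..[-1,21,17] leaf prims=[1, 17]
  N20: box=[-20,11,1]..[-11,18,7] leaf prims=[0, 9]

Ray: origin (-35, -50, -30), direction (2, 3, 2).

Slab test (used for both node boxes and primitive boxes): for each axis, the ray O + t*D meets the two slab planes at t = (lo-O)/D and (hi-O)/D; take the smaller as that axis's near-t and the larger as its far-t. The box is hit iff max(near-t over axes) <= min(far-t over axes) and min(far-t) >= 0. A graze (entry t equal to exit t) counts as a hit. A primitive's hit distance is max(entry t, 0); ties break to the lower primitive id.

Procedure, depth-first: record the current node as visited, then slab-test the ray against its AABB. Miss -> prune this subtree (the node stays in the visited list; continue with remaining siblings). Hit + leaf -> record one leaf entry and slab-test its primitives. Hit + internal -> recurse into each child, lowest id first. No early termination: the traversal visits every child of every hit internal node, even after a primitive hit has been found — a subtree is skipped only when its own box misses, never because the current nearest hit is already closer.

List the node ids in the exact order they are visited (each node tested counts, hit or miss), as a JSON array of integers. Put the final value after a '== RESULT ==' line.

Traverse from the root:
N0 x:[15/2,27] y:[31/3,71/3] z:[7,24] -> hit [31/3,71/3], descend [4, 11]
  N4 x:[43/2,27] y:[31/3,49/3] z:[7,24] -> miss, prune
  N11 x:[15/2,43/2] y:[11,71/3] z:[15/2,47/2] -> hit [11,43/2], descend [2, 10]
    N2 x:[15/2,43/2] y:[11,67/3] z:[15/2,27/2] -> hit [11,27/2], descend [9, 17]
      N9 x:[31/2,43/2] y:[17,67/3] z:[15/2,21/2] -> miss, prune
      N17 x:[15/2,25/2] y:[11,14] z:[15/2,27/2] -> hit [11,25/2] leaf, test {P8(miss), P16(miss)}
    N10 x:[15/2,43/2] y:[44/3,71/3] z:[31/2,47/2] -> hit [31/2,43/2], descend [3, 15]
      N3 x:[33/2,43/2] y:[44/3,67/3] z:[37/2,43/2] -> hit [37/2,43/2], descend [13, 14]
        N13 x:[41/2,43/2] y:[65/3,67/3] z:[20,41/2] -> miss, prune
        N14 x:[33/2,20] y:[44/3,16] z:[37/2,43/2] -> miss, prune
      N15 x:[15/2,17] y:[59/3,71/3] z:[31/2,47/2] -> miss, prune

Summary -> nodes [0, 4, 11, 2, 9, 17, 10, 3, 13, 14, 15]; box-tests=11; leaf-entries=1; first=miss

== RESULT ==
[0, 4, 11, 2, 9, 17, 10, 3, 13, 14, 15]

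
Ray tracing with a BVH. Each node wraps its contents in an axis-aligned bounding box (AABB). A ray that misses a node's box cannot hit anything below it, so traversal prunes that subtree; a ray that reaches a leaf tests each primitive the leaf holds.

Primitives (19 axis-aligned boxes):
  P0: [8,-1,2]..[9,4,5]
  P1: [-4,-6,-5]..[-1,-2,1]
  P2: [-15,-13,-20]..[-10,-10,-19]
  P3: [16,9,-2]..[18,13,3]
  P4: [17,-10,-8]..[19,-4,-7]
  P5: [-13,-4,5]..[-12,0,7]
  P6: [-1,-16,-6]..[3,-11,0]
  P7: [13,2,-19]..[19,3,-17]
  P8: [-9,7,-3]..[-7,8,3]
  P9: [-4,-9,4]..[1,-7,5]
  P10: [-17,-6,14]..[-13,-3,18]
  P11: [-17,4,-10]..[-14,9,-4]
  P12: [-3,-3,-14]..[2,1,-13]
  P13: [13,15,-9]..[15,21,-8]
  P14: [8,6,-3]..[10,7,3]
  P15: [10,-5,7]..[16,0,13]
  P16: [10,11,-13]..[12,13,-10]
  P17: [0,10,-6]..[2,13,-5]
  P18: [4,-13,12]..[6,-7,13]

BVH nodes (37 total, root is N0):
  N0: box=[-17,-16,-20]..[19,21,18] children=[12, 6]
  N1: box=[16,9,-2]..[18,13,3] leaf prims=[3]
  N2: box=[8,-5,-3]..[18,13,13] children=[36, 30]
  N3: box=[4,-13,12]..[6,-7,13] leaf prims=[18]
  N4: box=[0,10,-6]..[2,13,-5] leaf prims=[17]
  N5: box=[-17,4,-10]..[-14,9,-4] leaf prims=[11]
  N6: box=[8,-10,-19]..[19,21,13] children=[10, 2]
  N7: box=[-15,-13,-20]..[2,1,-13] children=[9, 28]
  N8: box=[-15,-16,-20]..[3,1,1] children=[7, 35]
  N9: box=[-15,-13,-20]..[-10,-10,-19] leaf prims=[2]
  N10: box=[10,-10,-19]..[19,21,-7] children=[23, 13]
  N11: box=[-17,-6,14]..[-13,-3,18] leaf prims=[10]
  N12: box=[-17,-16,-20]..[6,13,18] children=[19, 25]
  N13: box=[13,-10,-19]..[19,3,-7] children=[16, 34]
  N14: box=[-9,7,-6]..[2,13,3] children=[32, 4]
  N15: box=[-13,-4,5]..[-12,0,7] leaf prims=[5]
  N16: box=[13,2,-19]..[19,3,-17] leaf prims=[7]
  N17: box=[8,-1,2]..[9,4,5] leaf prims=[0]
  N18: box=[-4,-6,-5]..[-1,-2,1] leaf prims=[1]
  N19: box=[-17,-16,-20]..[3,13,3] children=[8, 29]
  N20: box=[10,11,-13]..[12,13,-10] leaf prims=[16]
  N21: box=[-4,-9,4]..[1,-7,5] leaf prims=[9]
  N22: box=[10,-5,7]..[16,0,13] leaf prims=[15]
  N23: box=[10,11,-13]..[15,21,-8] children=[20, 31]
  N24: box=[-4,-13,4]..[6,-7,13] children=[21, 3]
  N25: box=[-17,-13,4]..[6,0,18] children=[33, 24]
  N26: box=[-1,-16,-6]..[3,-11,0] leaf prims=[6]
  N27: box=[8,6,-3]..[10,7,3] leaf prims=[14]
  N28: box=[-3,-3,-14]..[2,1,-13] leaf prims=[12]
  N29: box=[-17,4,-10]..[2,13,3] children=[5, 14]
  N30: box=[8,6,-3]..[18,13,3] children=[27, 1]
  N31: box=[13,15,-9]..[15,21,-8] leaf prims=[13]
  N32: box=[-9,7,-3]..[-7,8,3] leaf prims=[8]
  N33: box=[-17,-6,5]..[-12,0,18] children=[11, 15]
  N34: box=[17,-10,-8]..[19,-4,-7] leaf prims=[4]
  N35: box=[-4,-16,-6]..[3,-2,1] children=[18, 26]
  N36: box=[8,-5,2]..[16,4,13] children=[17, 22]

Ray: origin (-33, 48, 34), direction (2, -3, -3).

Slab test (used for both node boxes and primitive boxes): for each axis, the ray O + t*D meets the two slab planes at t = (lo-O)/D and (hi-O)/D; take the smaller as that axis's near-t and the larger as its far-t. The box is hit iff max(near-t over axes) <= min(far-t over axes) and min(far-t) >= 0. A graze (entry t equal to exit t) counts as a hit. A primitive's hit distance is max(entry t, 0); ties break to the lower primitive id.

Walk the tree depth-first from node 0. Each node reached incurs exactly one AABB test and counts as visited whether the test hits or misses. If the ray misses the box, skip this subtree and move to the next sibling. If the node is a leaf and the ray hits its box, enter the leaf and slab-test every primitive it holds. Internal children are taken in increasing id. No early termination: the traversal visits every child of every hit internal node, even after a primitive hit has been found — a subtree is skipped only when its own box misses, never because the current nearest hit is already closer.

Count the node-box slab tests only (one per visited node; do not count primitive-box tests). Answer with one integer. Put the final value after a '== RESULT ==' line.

Walk:
N0 x:[8,26] y:[9,64/3] z:[16/3,18] -> hit [9,18], descend [6, 12]
  N6 x:[41/2,26] y:[9,58/3] z:[7,53/3] -> miss, prune
  N12 x:[8,39/2] y:[35/3,64/3] z:[16/3,18] -> hit [35/3,18], descend [19, 25]
    N19 x:[8,18] y:[35/3,64/3] z:[31/3,18] -> hit [35/3,18], descend [8, 29]
      N8 x:[9,18] y:[47/3,64/3] z:[11,18] -> hit [47/3,18], descend [7, 35]
        N7 x:[9,35/2] y:[47/3,61/3] z:[47/3,18] -> hit [47/3,35/2], descend [9, 28]
          N9 x:[9,23/2] y:[58/3,61/3] z:[53/3,18] -> miss, prune
          N28 x:[15,35/2] y:[47/3,17] z:[47/3,16] -> hit [47/3,16] leaf, test {P12@t=47/3}
        N35 x:[29/2,18] y:[50/3,64/3] z:[11,40/3] -> miss, prune
      N29 x:[8,35/2] y:[35/3,44/3] z:[31/3,44/3] -> hit [35/3,44/3], descend [5, 14]
        N5 x:[8,19/2] y:[13,44/3] z:[38/3,44/3] -> miss, prune
        N14 x:[12,35/2] y:[35/3,41/3] z:[31/3,40/3] -> hit [12,40/3], descend [4, 32]
          N4 x:[33/2,35/2] y:[35/3,38/3] z:[13,40/3] -> miss, prune
          N32 x:[12,13] y:[40/3,41/3] z:[31/3,37/3] -> miss, prune
    N25 x:[8,39/2] y:[16,61/3] z:[16/3,10] -> miss, prune

order=[0, 6, 12, 19, 8, 7, 9, 28, 35, 29, 5, 14, 4, 32, 25]  |boxes|=15  |leaves|=1  hit=P12

== RESULT ==
15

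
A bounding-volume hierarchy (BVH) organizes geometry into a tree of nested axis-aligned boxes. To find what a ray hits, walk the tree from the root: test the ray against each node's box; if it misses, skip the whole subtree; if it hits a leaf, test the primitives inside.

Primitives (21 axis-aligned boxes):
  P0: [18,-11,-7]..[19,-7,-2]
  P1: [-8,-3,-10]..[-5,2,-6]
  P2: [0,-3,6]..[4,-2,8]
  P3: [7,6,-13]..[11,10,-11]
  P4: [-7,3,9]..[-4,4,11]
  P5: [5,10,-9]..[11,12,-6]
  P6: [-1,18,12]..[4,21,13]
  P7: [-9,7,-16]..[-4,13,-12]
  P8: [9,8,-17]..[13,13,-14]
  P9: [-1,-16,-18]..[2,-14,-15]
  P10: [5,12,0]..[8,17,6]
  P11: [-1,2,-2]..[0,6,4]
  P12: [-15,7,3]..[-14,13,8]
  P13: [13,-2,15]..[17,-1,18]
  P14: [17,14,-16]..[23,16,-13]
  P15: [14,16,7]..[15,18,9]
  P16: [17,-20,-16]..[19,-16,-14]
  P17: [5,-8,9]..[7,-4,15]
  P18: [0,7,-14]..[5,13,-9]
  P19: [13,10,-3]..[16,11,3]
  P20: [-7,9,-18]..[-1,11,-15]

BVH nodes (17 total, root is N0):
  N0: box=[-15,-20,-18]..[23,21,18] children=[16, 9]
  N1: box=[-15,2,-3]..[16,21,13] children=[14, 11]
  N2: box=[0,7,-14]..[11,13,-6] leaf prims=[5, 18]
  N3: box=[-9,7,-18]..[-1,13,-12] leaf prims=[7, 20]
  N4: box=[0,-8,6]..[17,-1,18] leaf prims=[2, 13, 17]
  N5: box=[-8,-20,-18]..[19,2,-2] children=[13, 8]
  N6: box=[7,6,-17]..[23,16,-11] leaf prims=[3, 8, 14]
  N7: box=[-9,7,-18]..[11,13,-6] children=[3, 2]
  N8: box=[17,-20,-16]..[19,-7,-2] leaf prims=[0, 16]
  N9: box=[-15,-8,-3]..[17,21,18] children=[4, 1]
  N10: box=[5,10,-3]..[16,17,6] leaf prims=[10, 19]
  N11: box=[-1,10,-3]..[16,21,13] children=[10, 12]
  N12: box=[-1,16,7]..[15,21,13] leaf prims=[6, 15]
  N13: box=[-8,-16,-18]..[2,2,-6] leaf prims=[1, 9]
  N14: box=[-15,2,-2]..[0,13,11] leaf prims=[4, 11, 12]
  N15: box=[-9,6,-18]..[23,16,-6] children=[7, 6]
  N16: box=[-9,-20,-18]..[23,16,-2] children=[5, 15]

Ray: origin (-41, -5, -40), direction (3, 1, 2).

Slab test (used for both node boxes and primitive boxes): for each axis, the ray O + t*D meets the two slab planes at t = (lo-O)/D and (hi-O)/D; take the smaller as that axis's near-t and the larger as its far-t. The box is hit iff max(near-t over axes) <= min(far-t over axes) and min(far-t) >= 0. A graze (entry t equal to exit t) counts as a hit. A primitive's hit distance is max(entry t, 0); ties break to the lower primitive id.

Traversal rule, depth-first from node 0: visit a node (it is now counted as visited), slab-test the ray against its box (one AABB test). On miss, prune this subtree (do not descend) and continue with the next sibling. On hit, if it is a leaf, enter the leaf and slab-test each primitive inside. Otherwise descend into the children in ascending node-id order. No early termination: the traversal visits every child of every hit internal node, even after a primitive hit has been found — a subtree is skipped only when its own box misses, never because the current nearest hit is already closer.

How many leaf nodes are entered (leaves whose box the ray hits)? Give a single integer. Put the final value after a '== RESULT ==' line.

Walk:
N0 x:[26/3,64/3] y:[-15,26] z:[11,29] -> hit [11,64/3], descend [9, 16]
  N9 x:[26/3,58/3] y:[-3,26] z:[37/2,29] -> hit [37/2,58/3], descend [1, 4]
    N1 x:[26/3,19] y:[7,26] z:[37/2,53/2] -> hit [37/2,19], descend [11, 14]
      N11 x:[40/3,19] y:[15,26] z:[37/2,53/2] -> hit [37/2,19], descend [10, 12]
        N10 x:[46/3,19] y:[15,22] z:[37/2,23] -> hit [37/2,19] leaf, test {P10(miss), P19(miss)}
        N12 x:[40/3,56/3] y:[21,26] z:[47/2,53/2] -> miss, prune
      N14 x:[26/3,41/3] y:[7,18] z:[19,51/2] -> miss, prune
    N4 x:[41/3,58/3] y:[-3,4] z:[23,29] -> miss, prune
  N16 x:[32/3,64/3] y:[-15,21] z:[11,19] -> hit [11,19], descend [5, 15]
    N5 x:[11,20] y:[-15,7] z:[11,19] -> miss, prune
    N15 x:[32/3,64/3] y:[11,21] z:[11,17] -> hit [11,17], descend [6, 7]
      N6 x:[16,64/3] y:[11,21] z:[23/2,29/2] -> miss, prune
      N7 x:[32/3,52/3] y:[12,18] z:[11,17] -> hit [12,17], descend [2, 3]
        N2 x:[41/3,52/3] y:[12,18] z:[13,17] -> hit [41/3,17] leaf, test {P5@t=31/2, P18@t=41/3}
        N3 x:[32/3,40/3] y:[12,18] z:[11,14] -> hit [12,40/3] leaf, test {P7@t=12, P20(miss)}

Summary -> nodes [0, 9, 1, 11, 10, 12, 14, 4, 16, 5, 15, 6, 7, 2, 3]; box-tests=15; leaf-entries=3; first=P7

== RESULT ==
3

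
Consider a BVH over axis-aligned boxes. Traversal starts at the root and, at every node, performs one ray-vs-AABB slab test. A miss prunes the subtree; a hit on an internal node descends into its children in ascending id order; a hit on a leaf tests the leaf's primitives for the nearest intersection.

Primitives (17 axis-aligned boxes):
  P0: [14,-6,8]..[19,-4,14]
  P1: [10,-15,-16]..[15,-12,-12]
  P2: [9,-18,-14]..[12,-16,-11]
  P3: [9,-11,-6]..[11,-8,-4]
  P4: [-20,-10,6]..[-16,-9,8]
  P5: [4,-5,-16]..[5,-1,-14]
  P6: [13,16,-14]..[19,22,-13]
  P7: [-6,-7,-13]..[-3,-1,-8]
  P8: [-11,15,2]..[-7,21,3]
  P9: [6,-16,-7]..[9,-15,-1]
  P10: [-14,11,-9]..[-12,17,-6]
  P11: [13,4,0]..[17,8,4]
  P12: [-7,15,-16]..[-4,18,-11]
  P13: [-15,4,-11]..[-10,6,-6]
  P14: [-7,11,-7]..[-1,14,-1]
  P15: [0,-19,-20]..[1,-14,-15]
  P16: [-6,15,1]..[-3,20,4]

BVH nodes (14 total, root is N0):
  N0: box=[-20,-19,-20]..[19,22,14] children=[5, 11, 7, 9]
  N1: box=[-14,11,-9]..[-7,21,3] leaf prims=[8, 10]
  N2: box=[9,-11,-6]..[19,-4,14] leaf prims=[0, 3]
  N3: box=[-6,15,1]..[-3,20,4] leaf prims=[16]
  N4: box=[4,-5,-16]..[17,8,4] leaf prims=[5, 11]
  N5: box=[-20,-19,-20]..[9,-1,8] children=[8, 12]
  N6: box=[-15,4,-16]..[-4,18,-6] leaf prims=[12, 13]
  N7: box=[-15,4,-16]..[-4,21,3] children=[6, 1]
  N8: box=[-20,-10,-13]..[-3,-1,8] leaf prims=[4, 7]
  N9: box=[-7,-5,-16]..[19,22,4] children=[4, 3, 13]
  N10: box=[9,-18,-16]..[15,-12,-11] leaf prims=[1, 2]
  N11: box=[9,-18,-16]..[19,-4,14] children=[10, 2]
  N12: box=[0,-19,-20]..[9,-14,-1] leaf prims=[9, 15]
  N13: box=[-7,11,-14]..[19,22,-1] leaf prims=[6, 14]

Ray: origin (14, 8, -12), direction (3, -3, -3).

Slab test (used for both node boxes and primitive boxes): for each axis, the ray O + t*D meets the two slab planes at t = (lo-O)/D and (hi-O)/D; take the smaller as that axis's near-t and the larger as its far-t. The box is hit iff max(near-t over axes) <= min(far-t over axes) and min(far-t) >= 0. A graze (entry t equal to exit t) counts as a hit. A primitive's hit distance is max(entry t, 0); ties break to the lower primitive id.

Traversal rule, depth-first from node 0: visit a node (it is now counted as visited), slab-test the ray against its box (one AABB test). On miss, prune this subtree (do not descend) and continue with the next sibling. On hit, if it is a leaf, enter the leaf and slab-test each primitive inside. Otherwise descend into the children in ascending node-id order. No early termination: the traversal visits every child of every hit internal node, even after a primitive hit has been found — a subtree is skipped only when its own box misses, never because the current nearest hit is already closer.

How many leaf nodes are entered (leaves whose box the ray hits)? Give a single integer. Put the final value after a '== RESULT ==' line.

Trace the traversal:
N0 x:[-34/3,5/3] y:[-14/3,9] z:[-26/3,8/3] -> hit [-14/3,5/3], descend [5, 7, 9, 11]
  N5 x:[-34/3,-5/3] y:[3,9] z:[-20/3,8/3] -> miss, prune
  N7 x:[-29/3,-6] y:[-13/3,4/3] z:[-5,4/3] -> miss, prune
  N9 x:[-7,5/3] y:[-14/3,13/3] z:[-16/3,4/3] -> hit [-14/3,4/3], descend [3, 4, 13]
    N3 x:[-20/3,-17/3] y:[-4,-7/3] z:[-16/3,-13/3] -> miss, prune
    N4 x:[-10/3,1] y:[0,13/3] z:[-16/3,4/3] -> hit [0,1] leaf, test {P5(miss), P11(miss)}
    N13 x:[-7,5/3] y:[-14/3,-1] z:[-11/3,2/3] -> miss, prune
  N11 x:[-5/3,5/3] y:[4,26/3] z:[-26/3,4/3] -> miss, prune

Visited [0, 5, 7, 9, 3, 4, 13, 11]. Tests: 8 box, 1 leaf. Nearest: miss.

== RESULT ==
1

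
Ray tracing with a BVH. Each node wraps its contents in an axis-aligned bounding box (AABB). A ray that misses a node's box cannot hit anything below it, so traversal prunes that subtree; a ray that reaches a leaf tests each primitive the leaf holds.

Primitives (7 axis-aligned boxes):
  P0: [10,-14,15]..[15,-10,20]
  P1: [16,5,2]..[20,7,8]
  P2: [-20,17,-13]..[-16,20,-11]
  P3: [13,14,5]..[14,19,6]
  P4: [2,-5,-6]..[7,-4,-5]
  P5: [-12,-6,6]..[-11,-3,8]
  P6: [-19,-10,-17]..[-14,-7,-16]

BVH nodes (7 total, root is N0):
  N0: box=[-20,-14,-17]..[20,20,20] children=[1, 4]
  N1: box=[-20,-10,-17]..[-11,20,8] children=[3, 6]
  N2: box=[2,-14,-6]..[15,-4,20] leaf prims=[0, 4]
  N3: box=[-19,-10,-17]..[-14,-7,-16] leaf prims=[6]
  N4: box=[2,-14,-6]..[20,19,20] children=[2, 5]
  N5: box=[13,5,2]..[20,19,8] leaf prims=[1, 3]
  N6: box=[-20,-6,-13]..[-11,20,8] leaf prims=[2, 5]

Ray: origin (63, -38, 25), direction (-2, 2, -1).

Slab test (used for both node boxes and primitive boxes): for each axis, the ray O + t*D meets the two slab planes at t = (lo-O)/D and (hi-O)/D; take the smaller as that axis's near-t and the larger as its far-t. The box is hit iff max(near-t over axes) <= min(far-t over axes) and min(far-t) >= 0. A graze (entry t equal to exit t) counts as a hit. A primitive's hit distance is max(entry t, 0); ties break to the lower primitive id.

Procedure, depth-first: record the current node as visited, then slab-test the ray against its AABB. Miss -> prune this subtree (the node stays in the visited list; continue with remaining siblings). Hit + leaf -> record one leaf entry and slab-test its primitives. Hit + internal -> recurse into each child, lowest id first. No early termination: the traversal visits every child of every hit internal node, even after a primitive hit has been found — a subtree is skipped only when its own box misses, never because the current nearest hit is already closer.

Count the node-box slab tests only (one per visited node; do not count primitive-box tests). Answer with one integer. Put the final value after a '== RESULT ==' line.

Trace the traversal:
N0 x:[43/2,83/2] y:[12,29] z:[5,42] -> hit [43/2,29], descend [1, 4]
  N1 x:[37,83/2] y:[14,29] z:[17,42] -> miss, prune
  N4 x:[43/2,61/2] y:[12,57/2] z:[5,31] -> hit [43/2,57/2], descend [2, 5]
    N2 x:[24,61/2] y:[12,17] z:[5,31] -> miss, prune
    N5 x:[43/2,25] y:[43/2,57/2] z:[17,23] -> hit [43/2,23] leaf, test {P1@t=43/2, P3(miss)}

order=[0, 1, 4, 2, 5]  |boxes|=5  |leaves|=1  hit=P1

== RESULT ==
5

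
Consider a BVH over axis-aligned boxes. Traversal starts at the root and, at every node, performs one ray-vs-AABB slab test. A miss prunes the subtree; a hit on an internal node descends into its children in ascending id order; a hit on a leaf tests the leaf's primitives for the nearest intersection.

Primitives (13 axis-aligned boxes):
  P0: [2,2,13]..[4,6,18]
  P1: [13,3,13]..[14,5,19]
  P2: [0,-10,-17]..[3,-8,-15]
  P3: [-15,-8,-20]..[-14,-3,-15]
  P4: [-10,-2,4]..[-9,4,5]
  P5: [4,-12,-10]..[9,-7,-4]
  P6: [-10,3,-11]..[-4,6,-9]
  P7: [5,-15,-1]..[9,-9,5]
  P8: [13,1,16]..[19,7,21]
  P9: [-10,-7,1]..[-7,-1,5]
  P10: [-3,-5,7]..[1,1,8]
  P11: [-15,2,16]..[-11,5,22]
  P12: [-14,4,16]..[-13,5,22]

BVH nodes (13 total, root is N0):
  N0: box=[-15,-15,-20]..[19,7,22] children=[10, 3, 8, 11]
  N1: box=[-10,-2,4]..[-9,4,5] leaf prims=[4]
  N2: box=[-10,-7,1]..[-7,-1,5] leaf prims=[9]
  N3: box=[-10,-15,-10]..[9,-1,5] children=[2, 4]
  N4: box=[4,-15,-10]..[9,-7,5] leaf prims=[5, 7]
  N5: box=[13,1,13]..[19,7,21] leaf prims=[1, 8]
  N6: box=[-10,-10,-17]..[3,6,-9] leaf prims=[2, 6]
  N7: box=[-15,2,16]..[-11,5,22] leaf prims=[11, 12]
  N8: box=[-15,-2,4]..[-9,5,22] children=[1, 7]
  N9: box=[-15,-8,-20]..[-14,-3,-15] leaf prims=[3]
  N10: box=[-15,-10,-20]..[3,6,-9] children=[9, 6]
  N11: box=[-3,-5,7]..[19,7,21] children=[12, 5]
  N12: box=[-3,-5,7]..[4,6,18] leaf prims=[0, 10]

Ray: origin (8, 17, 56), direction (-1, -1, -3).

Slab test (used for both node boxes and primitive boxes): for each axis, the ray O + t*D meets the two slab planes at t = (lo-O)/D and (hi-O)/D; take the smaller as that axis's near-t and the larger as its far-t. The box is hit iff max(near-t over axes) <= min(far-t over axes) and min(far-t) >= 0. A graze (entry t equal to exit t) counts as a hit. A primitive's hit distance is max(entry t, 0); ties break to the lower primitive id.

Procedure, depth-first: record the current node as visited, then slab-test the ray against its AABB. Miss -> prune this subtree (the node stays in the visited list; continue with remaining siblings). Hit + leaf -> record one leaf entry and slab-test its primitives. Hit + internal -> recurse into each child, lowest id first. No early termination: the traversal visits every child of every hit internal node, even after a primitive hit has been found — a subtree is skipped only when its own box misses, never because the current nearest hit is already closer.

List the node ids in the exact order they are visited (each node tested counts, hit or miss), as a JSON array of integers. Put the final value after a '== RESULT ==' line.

Trace the traversal:
N0 x:[-11,23] y:[10,32] z:[34/3,76/3] -> hit [34/3,23], descend [3, 8, 10, 11]
  N3 x:[-1,18] y:[18,32] z:[17,22] -> hit [18,18], descend [2, 4]
    N2 x:[15,18] y:[18,24] z:[17,55/3] -> hit [18,18] leaf, test {P9@t=18}
    N4 x:[-1,4] y:[24,32] z:[17,22] -> miss, prune
  N8 x:[17,23] y:[12,19] z:[34/3,52/3] -> hit [17,52/3], descend [1, 7]
    N1 x:[17,18] y:[13,19] z:[17,52/3] -> hit [17,52/3] leaf, test {P4@t=17}
    N7 x:[19,23] y:[12,15] z:[34/3,40/3] -> miss, prune
  N10 x:[5,23] y:[11,27] z:[65/3,76/3] -> hit [65/3,23], descend [6, 9]
    N6 x:[5,18] y:[11,27] z:[65/3,73/3] -> miss, prune
    N9 x:[22,23] y:[20,25] z:[71/3,76/3] -> miss, prune
  N11 x:[-11,11] y:[10,22] z:[35/3,49/3] -> miss, prune

Visited [0, 3, 2, 4, 8, 1, 7, 10, 6, 9, 11]. Tests: 11 box, 2 leaf. Nearest: P4.

== RESULT ==
[0, 3, 2, 4, 8, 1, 7, 10, 6, 9, 11]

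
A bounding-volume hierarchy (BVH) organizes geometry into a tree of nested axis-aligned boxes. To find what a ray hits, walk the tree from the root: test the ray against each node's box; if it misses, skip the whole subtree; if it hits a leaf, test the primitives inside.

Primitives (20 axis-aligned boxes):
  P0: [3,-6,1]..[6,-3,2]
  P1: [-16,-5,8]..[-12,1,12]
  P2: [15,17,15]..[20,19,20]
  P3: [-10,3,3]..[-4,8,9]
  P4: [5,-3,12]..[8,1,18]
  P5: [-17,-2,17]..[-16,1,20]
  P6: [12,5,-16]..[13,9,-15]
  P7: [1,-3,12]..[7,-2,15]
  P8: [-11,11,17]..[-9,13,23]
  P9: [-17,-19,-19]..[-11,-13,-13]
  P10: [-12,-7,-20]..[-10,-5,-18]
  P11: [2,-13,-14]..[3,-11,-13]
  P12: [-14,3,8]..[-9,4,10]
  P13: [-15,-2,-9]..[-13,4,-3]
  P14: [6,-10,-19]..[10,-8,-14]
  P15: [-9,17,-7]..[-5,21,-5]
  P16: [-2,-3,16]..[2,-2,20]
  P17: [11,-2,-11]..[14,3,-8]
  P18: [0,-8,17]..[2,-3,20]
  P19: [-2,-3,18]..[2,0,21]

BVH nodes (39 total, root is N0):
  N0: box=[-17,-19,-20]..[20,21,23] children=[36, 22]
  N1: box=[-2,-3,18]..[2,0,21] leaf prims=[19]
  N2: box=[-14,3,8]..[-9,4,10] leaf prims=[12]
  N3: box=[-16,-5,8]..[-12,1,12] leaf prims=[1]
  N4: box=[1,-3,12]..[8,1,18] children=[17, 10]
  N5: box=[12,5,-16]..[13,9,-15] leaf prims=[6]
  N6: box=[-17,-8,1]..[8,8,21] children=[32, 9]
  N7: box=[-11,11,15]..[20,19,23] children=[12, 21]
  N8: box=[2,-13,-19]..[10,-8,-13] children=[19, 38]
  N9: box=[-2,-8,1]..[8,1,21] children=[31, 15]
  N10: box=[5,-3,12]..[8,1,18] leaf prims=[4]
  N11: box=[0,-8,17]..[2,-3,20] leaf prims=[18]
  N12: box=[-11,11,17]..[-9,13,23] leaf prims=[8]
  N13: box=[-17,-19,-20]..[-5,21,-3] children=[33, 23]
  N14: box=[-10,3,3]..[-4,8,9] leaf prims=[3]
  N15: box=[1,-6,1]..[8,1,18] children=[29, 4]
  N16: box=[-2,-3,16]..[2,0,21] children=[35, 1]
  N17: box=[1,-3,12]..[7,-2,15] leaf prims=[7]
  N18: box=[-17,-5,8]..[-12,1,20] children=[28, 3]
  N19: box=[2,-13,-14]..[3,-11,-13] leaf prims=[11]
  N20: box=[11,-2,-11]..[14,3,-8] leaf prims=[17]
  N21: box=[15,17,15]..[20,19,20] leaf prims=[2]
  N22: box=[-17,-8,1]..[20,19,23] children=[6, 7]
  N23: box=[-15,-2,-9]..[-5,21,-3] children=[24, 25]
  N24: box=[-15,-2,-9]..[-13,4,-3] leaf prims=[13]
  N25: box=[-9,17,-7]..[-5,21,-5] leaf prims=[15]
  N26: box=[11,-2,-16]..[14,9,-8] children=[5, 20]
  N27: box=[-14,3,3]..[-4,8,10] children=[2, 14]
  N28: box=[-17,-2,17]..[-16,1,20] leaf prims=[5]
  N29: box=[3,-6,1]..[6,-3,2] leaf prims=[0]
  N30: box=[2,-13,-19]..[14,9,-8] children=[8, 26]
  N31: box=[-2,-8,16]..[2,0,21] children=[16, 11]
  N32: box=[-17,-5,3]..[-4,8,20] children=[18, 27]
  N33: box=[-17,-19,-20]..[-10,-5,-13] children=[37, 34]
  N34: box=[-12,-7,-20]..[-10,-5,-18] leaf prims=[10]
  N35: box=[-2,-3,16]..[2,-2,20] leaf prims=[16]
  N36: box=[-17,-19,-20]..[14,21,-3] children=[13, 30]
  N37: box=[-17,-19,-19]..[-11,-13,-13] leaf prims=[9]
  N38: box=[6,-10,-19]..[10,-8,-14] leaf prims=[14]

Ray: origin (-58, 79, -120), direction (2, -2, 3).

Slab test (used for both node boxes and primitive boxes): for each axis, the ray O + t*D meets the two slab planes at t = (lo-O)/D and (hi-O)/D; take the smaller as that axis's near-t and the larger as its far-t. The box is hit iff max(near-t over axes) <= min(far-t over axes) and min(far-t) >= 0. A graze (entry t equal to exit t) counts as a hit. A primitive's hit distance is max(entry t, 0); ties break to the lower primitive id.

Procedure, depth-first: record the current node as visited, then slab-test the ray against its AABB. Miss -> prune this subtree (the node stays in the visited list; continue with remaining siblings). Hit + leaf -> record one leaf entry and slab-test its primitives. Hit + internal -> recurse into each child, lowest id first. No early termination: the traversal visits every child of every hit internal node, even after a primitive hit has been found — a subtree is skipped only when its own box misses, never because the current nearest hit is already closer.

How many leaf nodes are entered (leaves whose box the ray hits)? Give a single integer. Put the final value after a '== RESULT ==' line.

Trace the traversal:
N0 x:[41/2,39] y:[29,49] z:[100/3,143/3] -> hit [100/3,39], descend [22, 36]
  N22 x:[41/2,39] y:[30,87/2] z:[121/3,143/3] -> miss, prune
  N36 x:[41/2,36] y:[29,49] z:[100/3,39] -> hit [100/3,36], descend [13, 30]
    N13 x:[41/2,53/2] y:[29,49] z:[100/3,39] -> miss, prune
    N30 x:[30,36] y:[35,46] z:[101/3,112/3] -> hit [35,36], descend [8, 26]
      N8 x:[30,34] y:[87/2,46] z:[101/3,107/3] -> miss, prune
      N26 x:[69/2,36] y:[35,81/2] z:[104/3,112/3] -> hit [35,36], descend [5, 20]
        N5 x:[35,71/2] y:[35,37] z:[104/3,35] -> hit [35,35] leaf, test {P6@t=35}
        N20 x:[69/2,36] y:[38,81/2] z:[109/3,112/3] -> miss, prune

Visited [0, 22, 36, 13, 30, 8, 26, 5, 20]. Tests: 9 box, 1 leaf. Nearest: P6.

== RESULT ==
1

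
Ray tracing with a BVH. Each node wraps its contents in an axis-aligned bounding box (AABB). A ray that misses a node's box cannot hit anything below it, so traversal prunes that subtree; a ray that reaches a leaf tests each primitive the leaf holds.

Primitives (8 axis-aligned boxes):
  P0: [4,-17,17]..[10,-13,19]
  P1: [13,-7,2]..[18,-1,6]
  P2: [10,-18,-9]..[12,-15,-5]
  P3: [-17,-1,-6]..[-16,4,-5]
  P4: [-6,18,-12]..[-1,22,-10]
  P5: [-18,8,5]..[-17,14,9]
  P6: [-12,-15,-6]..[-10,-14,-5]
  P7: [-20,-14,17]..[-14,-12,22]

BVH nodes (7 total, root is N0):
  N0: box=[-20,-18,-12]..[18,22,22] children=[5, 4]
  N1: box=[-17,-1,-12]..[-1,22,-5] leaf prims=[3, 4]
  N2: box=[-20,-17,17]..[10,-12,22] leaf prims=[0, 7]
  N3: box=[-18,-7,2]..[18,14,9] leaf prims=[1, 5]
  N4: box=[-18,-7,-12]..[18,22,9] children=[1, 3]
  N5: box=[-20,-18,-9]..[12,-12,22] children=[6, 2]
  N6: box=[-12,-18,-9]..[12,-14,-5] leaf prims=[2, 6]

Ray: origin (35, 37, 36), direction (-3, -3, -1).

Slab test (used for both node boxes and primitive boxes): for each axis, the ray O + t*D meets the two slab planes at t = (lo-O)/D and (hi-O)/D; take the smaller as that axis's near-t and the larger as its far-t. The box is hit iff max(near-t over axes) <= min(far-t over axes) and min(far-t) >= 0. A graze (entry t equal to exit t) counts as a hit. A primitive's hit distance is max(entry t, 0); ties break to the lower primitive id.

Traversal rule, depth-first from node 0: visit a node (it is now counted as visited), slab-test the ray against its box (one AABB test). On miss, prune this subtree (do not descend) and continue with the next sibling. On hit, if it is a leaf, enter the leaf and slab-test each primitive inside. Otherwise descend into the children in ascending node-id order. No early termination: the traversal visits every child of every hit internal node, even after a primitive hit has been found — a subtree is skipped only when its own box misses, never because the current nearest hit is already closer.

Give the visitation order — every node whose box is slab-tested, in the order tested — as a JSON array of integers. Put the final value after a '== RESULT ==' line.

Traverse from the root:
N0 x:[17/3,55/3] y:[5,55/3] z:[14,48] -> hit [14,55/3], descend [4, 5]
  N4 x:[17/3,53/3] y:[5,44/3] z:[27,48] -> miss, prune
  N5 x:[23/3,55/3] y:[49/3,55/3] z:[14,45] -> hit [49/3,55/3], descend [2, 6]
    N2 x:[25/3,55/3] y:[49/3,18] z:[14,19] -> hit [49/3,18] leaf, test {P0(miss), P7@t=49/3}
    N6 x:[23/3,47/3] y:[17,55/3] z:[41,45] -> miss, prune

order=[0, 4, 5, 2, 6]  |boxes|=5  |leaves|=1  hit=P7

== RESULT ==
[0, 4, 5, 2, 6]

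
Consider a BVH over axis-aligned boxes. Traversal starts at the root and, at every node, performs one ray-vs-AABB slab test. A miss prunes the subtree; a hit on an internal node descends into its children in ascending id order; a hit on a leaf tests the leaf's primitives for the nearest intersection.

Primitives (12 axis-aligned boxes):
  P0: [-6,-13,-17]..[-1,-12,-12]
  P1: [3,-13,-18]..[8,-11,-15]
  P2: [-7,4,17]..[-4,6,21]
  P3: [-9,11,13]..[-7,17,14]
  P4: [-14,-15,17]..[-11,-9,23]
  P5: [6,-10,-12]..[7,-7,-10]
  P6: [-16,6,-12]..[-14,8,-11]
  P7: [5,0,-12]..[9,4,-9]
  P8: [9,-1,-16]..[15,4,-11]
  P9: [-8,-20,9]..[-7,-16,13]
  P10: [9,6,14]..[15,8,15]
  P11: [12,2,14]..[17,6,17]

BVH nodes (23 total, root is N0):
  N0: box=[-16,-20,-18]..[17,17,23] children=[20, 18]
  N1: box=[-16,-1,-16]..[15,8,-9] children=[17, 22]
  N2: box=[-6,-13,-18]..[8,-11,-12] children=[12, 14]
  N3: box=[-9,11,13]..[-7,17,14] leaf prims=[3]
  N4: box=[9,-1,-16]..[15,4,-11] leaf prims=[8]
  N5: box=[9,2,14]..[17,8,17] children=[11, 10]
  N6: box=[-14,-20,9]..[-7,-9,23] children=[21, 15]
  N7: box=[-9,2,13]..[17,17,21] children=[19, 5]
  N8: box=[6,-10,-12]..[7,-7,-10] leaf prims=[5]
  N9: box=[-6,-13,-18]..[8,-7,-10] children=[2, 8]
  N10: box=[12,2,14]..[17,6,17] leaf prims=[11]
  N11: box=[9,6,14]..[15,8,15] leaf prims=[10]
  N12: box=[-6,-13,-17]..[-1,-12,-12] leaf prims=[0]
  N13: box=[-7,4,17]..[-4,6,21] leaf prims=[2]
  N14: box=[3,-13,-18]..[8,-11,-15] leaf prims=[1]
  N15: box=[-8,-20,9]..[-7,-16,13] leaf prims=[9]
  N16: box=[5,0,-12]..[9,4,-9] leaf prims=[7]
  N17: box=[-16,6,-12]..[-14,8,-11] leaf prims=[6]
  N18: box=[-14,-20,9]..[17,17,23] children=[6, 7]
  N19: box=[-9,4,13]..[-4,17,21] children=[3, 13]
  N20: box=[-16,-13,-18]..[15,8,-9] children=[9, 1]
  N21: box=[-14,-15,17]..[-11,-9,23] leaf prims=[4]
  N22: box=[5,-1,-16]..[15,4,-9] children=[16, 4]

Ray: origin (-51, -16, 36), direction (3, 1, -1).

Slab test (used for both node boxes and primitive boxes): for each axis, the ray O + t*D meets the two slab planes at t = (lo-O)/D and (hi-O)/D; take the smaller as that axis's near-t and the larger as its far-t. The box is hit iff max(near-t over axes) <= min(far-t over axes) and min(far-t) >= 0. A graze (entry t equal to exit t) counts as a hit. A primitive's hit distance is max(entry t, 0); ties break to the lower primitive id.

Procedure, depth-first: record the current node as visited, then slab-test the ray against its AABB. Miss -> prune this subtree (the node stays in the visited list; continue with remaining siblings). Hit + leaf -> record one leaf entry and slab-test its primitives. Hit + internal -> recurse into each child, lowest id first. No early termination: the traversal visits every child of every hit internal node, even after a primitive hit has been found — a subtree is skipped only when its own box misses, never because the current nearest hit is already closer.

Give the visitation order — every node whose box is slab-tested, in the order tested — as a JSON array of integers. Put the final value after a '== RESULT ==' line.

Walk:
N0 x:[35/3,68/3] y:[-4,33] z:[13,54] -> hit [13,68/3], descend [18, 20]
  N18 x:[37/3,68/3] y:[-4,33] z:[13,27] -> hit [13,68/3], descend [6, 7]
    N6 x:[37/3,44/3] y:[-4,7] z:[13,27] -> miss, prune
    N7 x:[14,68/3] y:[18,33] z:[15,23] -> hit [18,68/3], descend [5, 19]
      N5 x:[20,68/3] y:[18,24] z:[19,22] -> hit [20,22], descend [10, 11]
        N10 x:[21,68/3] y:[18,22] z:[19,22] -> hit [21,22] leaf, test {P11@t=21}
        N11 x:[20,22] y:[22,24] z:[21,22] -> hit [22,22] leaf, test {P10@t=22}
      N19 x:[14,47/3] y:[20,33] z:[15,23] -> miss, prune
  N20 x:[35/3,22] y:[3,24] z:[45,54] -> miss, prune

Visited [0, 18, 6, 7, 5, 10, 11, 19, 20]. Tests: 9 box, 2 leaf. Nearest: P11.

== RESULT ==
[0, 18, 6, 7, 5, 10, 11, 19, 20]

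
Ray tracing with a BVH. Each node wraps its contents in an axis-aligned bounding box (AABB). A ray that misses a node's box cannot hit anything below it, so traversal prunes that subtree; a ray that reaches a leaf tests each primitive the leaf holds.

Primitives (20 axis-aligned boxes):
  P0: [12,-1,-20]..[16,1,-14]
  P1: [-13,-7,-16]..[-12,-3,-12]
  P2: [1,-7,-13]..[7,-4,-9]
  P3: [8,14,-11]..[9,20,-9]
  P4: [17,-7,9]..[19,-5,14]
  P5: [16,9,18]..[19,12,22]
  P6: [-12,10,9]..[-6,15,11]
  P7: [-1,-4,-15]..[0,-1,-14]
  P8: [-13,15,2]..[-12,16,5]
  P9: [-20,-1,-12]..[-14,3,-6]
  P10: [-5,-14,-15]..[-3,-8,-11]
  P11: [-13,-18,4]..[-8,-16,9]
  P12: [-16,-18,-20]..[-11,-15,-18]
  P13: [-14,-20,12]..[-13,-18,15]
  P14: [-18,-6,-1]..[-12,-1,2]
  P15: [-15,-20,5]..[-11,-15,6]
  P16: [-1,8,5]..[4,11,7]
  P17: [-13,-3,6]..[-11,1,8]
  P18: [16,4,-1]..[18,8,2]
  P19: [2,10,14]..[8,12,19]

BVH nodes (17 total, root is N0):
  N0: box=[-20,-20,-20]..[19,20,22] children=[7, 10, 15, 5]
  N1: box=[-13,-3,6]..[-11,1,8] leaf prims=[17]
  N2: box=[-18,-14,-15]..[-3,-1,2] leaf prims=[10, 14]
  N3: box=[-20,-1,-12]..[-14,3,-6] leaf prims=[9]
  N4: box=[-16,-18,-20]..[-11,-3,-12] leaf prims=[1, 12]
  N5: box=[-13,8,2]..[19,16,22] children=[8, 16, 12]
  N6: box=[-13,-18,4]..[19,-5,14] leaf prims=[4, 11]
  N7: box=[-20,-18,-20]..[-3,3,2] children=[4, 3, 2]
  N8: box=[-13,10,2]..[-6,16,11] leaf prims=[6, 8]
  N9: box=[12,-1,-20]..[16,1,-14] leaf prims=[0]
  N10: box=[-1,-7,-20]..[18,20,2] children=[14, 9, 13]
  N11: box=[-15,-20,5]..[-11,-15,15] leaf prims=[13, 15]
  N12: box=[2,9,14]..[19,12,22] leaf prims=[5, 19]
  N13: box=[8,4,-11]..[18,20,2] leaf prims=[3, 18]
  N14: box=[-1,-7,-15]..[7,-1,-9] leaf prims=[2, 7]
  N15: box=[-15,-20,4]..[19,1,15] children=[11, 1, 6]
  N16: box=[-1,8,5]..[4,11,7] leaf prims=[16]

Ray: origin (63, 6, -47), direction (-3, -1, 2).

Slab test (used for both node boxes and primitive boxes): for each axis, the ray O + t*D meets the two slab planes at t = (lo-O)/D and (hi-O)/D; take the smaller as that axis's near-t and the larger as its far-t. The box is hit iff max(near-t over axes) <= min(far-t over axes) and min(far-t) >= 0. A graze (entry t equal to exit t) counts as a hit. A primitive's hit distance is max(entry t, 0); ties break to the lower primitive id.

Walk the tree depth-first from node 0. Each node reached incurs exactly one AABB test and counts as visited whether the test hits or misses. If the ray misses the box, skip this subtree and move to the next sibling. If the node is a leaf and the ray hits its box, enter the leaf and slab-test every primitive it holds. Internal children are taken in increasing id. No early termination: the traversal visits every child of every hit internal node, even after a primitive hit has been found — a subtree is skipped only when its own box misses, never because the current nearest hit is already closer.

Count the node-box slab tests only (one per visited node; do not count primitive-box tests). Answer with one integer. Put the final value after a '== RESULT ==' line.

Traverse from the root:
N0 x:[44/3,83/3] y:[-14,26] z:[27/2,69/2] -> hit [44/3,26], descend [5, 7, 10, 15]
  N5 x:[44/3,76/3] y:[-10,-2] z:[49/2,69/2] -> miss, prune
  N7 x:[22,83/3] y:[3,24] z:[27/2,49/2] -> hit [22,24], descend [2, 3, 4]
    N2 x:[22,27] y:[7,20] z:[16,49/2] -> miss, prune
    N3 x:[77/3,83/3] y:[3,7] z:[35/2,41/2] -> miss, prune
    N4 x:[74/3,79/3] y:[9,24] z:[27/2,35/2] -> miss, prune
  N10 x:[15,64/3] y:[-14,13] z:[27/2,49/2] -> miss, prune
  N15 x:[44/3,26] y:[5,26] z:[51/2,31] -> hit [51/2,26], descend [1, 6, 11]
    N1 x:[74/3,76/3] y:[5,9] z:[53/2,55/2] -> miss, prune
    N6 x:[44/3,76/3] y:[11,24] z:[51/2,61/2] -> miss, prune
    N11 x:[74/3,26] y:[21,26] z:[26,31] -> hit [26,26] leaf, test {P13(miss), P15@t=26}

Visited [0, 5, 7, 2, 3, 4, 10, 15, 1, 6, 11]. Tests: 11 box, 1 leaf. Nearest: P15.

== RESULT ==
11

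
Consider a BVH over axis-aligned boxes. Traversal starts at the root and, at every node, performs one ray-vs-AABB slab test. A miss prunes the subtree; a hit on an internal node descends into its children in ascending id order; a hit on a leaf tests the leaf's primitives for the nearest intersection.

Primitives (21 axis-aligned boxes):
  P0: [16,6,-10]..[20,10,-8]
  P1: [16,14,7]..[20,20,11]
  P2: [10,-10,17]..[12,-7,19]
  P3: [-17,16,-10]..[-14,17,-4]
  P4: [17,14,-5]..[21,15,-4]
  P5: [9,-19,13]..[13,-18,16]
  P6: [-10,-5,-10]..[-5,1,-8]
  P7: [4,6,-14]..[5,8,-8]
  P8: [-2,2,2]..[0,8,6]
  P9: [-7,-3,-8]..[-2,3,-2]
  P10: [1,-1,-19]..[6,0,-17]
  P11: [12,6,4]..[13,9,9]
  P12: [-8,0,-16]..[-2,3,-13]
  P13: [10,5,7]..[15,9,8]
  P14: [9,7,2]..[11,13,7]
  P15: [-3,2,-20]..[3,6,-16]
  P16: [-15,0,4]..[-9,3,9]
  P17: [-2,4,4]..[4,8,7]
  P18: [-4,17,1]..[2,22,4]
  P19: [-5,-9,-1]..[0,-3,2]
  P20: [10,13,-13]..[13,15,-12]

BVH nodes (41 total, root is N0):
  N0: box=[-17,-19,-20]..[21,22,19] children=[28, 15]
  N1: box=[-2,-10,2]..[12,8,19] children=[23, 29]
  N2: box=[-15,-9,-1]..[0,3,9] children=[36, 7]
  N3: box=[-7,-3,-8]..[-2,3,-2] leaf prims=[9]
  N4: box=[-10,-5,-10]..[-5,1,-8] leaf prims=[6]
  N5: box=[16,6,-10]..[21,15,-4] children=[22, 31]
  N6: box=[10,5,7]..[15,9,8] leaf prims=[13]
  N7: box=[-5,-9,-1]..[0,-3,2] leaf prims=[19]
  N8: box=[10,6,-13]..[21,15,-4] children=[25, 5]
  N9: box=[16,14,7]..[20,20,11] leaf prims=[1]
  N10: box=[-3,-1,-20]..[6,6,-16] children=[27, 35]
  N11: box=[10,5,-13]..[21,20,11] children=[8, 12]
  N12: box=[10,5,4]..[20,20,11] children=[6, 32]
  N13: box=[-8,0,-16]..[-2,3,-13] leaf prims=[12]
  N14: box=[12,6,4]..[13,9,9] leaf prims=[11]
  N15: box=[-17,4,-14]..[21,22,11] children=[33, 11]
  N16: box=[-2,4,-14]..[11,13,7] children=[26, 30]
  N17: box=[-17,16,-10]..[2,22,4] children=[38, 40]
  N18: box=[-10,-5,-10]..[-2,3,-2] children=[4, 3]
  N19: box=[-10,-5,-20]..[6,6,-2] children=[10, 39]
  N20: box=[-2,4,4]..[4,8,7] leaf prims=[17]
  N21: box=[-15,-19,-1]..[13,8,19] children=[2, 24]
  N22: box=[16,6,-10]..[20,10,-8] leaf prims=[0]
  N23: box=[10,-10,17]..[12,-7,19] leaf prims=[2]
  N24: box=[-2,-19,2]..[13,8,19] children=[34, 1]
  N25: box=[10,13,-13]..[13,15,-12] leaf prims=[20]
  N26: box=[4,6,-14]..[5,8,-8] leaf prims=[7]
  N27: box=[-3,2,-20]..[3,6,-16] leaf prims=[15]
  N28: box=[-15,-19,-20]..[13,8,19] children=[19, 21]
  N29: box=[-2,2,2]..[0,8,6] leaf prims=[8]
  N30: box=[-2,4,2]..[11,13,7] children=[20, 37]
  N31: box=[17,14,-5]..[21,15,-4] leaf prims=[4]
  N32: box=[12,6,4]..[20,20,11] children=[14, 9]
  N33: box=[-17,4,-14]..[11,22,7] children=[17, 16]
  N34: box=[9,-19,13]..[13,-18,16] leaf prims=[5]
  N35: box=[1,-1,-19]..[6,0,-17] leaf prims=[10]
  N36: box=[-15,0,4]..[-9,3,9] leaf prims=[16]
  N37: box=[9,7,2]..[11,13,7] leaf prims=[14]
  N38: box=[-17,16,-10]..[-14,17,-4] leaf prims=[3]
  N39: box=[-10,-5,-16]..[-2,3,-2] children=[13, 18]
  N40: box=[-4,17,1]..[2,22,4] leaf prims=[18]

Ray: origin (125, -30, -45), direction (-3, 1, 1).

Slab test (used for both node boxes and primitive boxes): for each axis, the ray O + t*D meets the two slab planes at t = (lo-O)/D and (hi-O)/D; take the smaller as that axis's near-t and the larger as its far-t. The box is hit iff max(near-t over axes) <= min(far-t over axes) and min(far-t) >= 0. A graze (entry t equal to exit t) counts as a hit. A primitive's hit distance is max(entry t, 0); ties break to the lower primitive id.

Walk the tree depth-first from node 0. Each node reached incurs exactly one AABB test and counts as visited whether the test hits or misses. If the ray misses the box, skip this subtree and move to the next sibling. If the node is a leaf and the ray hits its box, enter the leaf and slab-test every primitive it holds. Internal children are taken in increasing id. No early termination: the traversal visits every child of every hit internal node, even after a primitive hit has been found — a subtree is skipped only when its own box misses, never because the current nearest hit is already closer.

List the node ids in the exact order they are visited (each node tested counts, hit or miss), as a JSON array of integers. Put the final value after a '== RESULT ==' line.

Walk:
N0 x:[104/3,142/3] y:[11,52] z:[25,64] -> hit [104/3,142/3], descend [15, 28]
  N15 x:[104/3,142/3] y:[34,52] z:[31,56] -> hit [104/3,142/3], descend [11, 33]
    N11 x:[104/3,115/3] y:[35,50] z:[32,56] -> hit [35,115/3], descend [8, 12]
      N8 x:[104/3,115/3] y:[36,45] z:[32,41] -> hit [36,115/3], descend [5, 25]
        N5 x:[104/3,109/3] y:[36,45] z:[35,41] -> hit [36,109/3], descend [22, 31]
          N22 x:[35,109/3] y:[36,40] z:[35,37] -> hit [36,109/3] leaf, test {P0@t=36}
          N31 x:[104/3,36] y:[44,45] z:[40,41] -> miss, prune
        N25 x:[112/3,115/3] y:[43,45] z:[32,33] -> miss, prune
      N12 x:[35,115/3] y:[35,50] z:[49,56] -> miss, prune
    N33 x:[38,142/3] y:[34,52] z:[31,52] -> hit [38,142/3], descend [16, 17]
      N16 x:[38,127/3] y:[34,43] z:[31,52] -> hit [38,127/3], descend [26, 30]
        N26 x:[40,121/3] y:[36,38] z:[31,37] -> miss, prune
        N30 x:[38,127/3] y:[34,43] z:[47,52] -> miss, prune
      N17 x:[41,142/3] y:[46,52] z:[35,49] -> hit [46,142/3], descend [38, 40]
        N38 x:[139/3,142/3] y:[46,47] z:[35,41] -> miss, prune
        N40 x:[41,43] y:[47,52] z:[46,49] -> miss, prune
  N28 x:[112/3,140/3] y:[11,38] z:[25,64] -> hit [112/3,38], descend [19, 21]
    N19 x:[119/3,45] y:[25,36] z:[25,43] -> miss, prune
    N21 x:[112/3,140/3] y:[11,38] z:[44,64] -> miss, prune

Visited [0, 15, 11, 8, 5, 22, 31, 25, 12, 33, 16, 26, 30, 17, 38, 40, 28, 19, 21]. Tests: 19 box, 1 leaf. Nearest: P0.

== RESULT ==
[0, 15, 11, 8, 5, 22, 31, 25, 12, 33, 16, 26, 30, 17, 38, 40, 28, 19, 21]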